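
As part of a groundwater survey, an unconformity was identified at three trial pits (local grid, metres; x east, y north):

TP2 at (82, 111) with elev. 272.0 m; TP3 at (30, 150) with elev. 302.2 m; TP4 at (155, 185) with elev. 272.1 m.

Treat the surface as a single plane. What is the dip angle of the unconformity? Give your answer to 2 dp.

Two edge vectors: TP2→TP3 = (-52, 39, 30.2), TP2→TP4 = (73, 74, 0.1).
Normal n = (TP2→TP3) × (TP2→TP4) = (-2230.9, 2209.8, -6695).
So ∂z/∂x = −n_x/n_z = −0.33322 and ∂z/∂y = −n_y/n_z = 0.33007.
Gradient magnitude |∇z| = √(a² + b²) = √(0.11103 + 0.10894) = 0.46902.
True dip = arctan(0.46902) = 25.13°, dipping toward SE (azimuth ≈ 135°).

25.13°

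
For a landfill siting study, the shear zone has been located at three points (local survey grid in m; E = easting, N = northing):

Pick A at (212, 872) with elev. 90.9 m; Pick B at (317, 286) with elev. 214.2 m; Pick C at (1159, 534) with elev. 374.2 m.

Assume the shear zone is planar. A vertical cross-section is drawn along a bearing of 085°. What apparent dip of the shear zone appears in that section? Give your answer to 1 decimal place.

Let the plane be z = a·E + b·N + c.
Pick B−Pick A: 105a − 586b = 123.3;  Pick C−Pick A: 947a − 338b = 283.3.
Solving gives a = 0.23936, b = −0.16752.
Unit vector along 085° is (sin 85°, cos 85°) = (0.9962, 0.0872).
Slope in that direction = a·(0.9962) + b·(0.0872) = 0.22385.
Apparent dip = arctan|0.22385| = 12.6° (true dip is 16.3°, so apparent ≤ true as expected).

12.6°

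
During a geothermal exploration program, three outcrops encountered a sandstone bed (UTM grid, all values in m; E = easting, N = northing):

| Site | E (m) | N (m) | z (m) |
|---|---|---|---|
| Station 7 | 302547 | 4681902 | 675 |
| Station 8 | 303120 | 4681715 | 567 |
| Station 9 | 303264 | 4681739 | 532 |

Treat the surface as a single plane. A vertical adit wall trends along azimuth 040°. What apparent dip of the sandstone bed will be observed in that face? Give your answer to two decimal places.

12.91°

Two edge vectors: Station 7→Station 8 = (573, -187, -108), Station 7→Station 9 = (717, -163, -143).
Normal n = (Station 7→Station 8) × (Station 7→Station 9) = (9137, 4503, 40680).
So ∂z/∂E = −n_x/n_z = −0.22461 and ∂z/∂N = −n_y/n_z = −0.11069.
Unit vector along 040° is (sin 40°, cos 40°) = (0.6428, 0.7660).
Slope in that direction = a·(0.6428) + b·(0.7660) = −0.22917.
Apparent dip = arctan|0.22917| = 12.91° (true dip is 14.1°, so apparent ≤ true as expected).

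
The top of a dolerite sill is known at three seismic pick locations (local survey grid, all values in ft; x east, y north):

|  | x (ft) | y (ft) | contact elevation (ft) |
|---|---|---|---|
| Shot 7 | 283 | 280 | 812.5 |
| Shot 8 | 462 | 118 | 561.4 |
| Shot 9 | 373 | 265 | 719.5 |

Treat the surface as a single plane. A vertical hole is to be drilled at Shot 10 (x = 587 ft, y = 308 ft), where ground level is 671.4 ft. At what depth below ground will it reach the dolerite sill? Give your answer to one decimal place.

Two edge vectors: Shot 7→Shot 8 = (179, -162, -251.1), Shot 7→Shot 9 = (90, -15, -93).
Normal n = (Shot 7→Shot 8) × (Shot 7→Shot 9) = (11299.5, -5952, 11895).
So ∂z/∂x = −n_x/n_z = −0.94994 and ∂z/∂y = −n_y/n_z = 0.50038.
Intercept c from Shot 7: 812.5 + 268.83 − 140.11 = 941.23.
At (587, 308): z_contact = −557.61 + 154.12 + 941.23 = 537.73 ft.
Depth below ground = 671.4 − 537.73 = 133.7 ft.

133.7 ft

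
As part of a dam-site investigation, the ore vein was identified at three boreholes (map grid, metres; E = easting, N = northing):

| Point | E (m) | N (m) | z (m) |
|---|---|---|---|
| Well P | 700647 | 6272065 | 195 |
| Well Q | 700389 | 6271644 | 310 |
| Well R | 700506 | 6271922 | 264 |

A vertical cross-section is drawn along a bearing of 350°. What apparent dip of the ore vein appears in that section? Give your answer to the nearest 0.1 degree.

9.5°

Let the plane be z = a·E + b·N + c.
Well Q−Well P: −258a − 421b = 115;  Well R−Well P: −141a − 143b = 69.
Solving gives a = −0.56100, b = 0.07064.
Unit vector along 350° is (sin 350°, cos 350°) = (-0.1736, 0.9848).
Slope in that direction = a·(-0.1736) + b·(0.9848) = 0.16698.
Apparent dip = arctan|0.16698| = 9.5° (true dip is 29.5°, so apparent ≤ true as expected).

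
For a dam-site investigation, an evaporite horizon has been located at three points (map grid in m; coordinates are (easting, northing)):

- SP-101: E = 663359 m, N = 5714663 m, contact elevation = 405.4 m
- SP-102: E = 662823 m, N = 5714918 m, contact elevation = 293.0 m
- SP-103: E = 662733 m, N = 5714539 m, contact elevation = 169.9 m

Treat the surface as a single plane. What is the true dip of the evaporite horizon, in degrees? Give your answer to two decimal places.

Two edge vectors: SP-101→SP-102 = (-536, 255, -112.4), SP-101→SP-103 = (-626, -124, -235.5).
Normal n = (SP-101→SP-102) × (SP-101→SP-103) = (-73990.1, -55865.6, 226094).
So ∂z/∂E = −n_x/n_z = 0.32725 and ∂z/∂N = −n_y/n_z = 0.24709.
Gradient magnitude |∇z| = √(a² + b²) = √(0.10709 + 0.06105) = 0.41006.
True dip = arctan(0.41006) = 22.30°, dipping toward SW (azimuth ≈ 233°).

22.30°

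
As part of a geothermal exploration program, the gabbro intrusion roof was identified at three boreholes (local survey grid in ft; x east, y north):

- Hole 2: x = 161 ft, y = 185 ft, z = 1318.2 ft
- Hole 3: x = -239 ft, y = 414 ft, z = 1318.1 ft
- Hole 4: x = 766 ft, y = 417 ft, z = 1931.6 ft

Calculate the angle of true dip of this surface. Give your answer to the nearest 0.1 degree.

50.7°

Two edge vectors: Hole 2→Hole 3 = (-400, 229, -0.1), Hole 2→Hole 4 = (605, 232, 613.4).
Normal n = (Hole 2→Hole 3) × (Hole 2→Hole 4) = (140491.8, 245299.5, -231345).
So ∂z/∂x = −n_x/n_z = 0.60728 and ∂z/∂y = −n_y/n_z = 1.06032.
Gradient magnitude |∇z| = √(a² + b²) = √(0.36879 + 1.12428) = 1.22191.
True dip = arctan(1.22191) = 50.7°, dipping toward SSW (azimuth ≈ 210°).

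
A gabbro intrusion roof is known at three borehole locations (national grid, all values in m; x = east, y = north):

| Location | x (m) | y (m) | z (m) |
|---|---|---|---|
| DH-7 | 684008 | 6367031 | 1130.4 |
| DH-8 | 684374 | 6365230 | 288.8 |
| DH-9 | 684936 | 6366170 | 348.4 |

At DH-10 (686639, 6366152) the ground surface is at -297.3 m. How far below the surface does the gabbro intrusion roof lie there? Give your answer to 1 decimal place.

219.5 m

Let the plane be z = a·x + b·y + c.
DH-8−DH-7: 366a − 1801b = −841.6;  DH-9−DH-7: 928a − 861b = −782.
Solving gives a = −0.504175927, b = 0.364837097.
Then c = 1130.4 − a·684008 − b·6367031 = −1976938.34.
At (686639, 6366152): z_contact = −346186.85 + 2322608.41 − 1976938.34 = -516.78 m.
Depth below ground = -297.3 − (-516.78) = 219.5 m.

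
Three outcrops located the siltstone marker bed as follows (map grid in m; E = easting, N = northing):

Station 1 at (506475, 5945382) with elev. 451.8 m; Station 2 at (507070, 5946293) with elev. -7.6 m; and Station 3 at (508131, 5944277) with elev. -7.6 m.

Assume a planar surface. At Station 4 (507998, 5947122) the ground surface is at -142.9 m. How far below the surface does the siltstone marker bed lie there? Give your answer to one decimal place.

Let the plane be z = a·E + b·N + c.
Station 2−Station 1: 595a + 911b = −459.4;  Station 3−Station 1: 1656a − 1105b = −459.4.
Solving gives a = −0.427567632, b = −0.225024433.
Then c = 451.8 − a·506475 − b·5945382 = 1554860.33.
At (507998, 5947122): z_contact = −217203.50 − 1338247.76 + 1554860.33 = -590.93 m.
Depth below ground = -142.9 − (-590.93) = 448.0 m.

448.0 m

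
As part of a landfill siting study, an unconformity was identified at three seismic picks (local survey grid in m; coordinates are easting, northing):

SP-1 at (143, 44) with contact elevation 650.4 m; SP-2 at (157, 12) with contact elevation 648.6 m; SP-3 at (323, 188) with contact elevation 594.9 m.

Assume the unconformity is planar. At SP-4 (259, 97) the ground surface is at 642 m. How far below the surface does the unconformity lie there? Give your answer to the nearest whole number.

Two edge vectors: SP-1→SP-2 = (14, -32, -1.8), SP-1→SP-3 = (180, 144, -55.5).
Normal n = (SP-1→SP-2) × (SP-1→SP-3) = (2035.2, 453, 7776).
So ∂z/∂easting = −n_x/n_z = −0.26173 and ∂z/∂northing = −n_y/n_z = −0.05826.
Intercept c from SP-1: 650.4 + 37.43 + 2.56 = 690.39.
At (259, 97): z_contact = −67.8 − 5.7 + 690.39 = 617.0 m.
Depth below ground = 642 − 617.0 = 25 m.

25 m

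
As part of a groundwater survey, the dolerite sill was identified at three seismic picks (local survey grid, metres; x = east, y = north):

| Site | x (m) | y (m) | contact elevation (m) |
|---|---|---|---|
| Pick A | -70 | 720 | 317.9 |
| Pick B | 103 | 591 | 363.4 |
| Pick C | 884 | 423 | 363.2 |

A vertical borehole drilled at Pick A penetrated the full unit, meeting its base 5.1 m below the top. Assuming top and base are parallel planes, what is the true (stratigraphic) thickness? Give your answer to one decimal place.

Let the plane be z = a·x + b·y + c.
Pick B−Pick A: 173a − 129b = 45.5;  Pick C−Pick A: 954a − 297b = 45.3.
Solving gives a = −0.10699, b = −0.49620.
|∇z| = √(a²+b²) = 0.50760, so dip δ = arctan(0.50760) = 26.91°.
True thickness = vertical thickness × cos δ = 5.1 × cos 26.91° = 4.5 m.

4.5 m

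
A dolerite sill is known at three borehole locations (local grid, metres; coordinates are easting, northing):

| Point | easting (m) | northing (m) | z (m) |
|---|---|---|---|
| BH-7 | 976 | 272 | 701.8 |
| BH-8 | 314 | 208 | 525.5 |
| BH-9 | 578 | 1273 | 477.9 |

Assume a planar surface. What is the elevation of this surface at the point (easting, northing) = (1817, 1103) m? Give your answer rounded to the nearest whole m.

841 m

Let the plane be z = a·easting + b·northing + c.
BH-8−BH-7: −662a − 64b = −176.3;  BH-9−BH-7: −398a + 1001b = −223.9.
Solving gives a = 0.27728, b = −0.11343.
Then c = 701.8 − a·976 − b·272 = 462.03.
At (1817, 1103): z = 503.8 − 125.1 + 462.03 = 840.7 m.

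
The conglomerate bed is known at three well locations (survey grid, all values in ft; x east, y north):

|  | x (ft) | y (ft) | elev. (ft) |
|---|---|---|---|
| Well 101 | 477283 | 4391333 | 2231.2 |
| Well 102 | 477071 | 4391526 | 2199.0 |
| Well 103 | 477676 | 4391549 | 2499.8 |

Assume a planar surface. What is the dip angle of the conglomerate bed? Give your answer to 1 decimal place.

31.2°

Two edge vectors: Well 101→Well 102 = (-212, 193, -32.2), Well 101→Well 103 = (393, 216, 268.6).
Normal n = (Well 101→Well 102) × (Well 101→Well 103) = (58795, 44288.6, -121641).
So ∂z/∂x = −n_x/n_z = 0.48335 and ∂z/∂y = −n_y/n_z = 0.36409.
Gradient magnitude |∇z| = √(a² + b²) = √(0.23363 + 0.13256) = 0.60514.
True dip = arctan(0.60514) = 31.2°, dipping toward SW (azimuth ≈ 233°).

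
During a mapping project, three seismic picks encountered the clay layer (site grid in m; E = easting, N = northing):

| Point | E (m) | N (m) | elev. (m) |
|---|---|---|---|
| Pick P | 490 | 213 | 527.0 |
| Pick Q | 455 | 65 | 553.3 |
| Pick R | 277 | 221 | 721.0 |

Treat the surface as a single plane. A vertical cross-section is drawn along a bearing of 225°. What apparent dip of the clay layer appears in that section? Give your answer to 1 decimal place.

Let the plane be z = a·E + b·N + c.
Pick Q−Pick P: −35a − 148b = 26.3;  Pick R−Pick P: −213a + 8b = 194.
Solving gives a = −0.90940, b = 0.03736.
Unit vector along 225° is (sin 225°, cos 225°) = (-0.7071, -0.7071).
Slope in that direction = a·(-0.7071) + b·(-0.7071) = 0.61662.
Apparent dip = arctan|0.61662| = 31.7° (true dip is 42.3°, so apparent ≤ true as expected).

31.7°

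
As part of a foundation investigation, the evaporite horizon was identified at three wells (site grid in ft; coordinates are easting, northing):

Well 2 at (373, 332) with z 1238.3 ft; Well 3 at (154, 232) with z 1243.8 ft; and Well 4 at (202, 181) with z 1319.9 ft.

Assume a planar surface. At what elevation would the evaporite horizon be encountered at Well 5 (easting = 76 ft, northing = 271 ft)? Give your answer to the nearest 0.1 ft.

Two edge vectors: Well 2→Well 3 = (-219, -100, 5.5), Well 2→Well 4 = (-171, -151, 81.6).
Normal n = (Well 2→Well 3) × (Well 2→Well 4) = (-7329.5, 16929.9, 15969).
So ∂z/∂easting = −n_x/n_z = 0.45898 and ∂z/∂northing = −n_y/n_z = −1.06017.
Intercept c from Well 2: 1238.3 − 171.20 + 351.98 = 1419.08.
At (76, 271): z = 34.9 − 287.3 + 1419.08 = 1166.7 ft.

1166.7 ft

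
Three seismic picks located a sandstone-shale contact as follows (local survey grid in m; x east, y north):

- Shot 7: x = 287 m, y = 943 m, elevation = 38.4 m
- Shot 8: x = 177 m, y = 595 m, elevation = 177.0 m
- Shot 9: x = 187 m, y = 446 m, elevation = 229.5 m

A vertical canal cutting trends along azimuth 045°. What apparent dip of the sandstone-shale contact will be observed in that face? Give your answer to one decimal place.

Let the plane be z = a·x + b·y + c.
Shot 8−Shot 7: −110a − 348b = 138.6;  Shot 9−Shot 7: −100a − 497b = 191.1.
Solving gives a = −0.11985, b = −0.36039.
Unit vector along 045° is (sin 45°, cos 45°) = (0.7071, 0.7071).
Slope in that direction = a·(0.7071) + b·(0.7071) = −0.33958.
Apparent dip = arctan|0.33958| = 18.8° (true dip is 20.8°, so apparent ≤ true as expected).

18.8°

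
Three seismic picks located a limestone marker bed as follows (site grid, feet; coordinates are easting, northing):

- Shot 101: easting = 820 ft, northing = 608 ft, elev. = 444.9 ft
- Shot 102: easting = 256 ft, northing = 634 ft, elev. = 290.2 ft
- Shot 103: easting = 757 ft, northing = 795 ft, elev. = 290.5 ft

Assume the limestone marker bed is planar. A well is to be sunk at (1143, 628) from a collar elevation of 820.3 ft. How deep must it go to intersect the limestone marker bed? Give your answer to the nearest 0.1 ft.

312.8 ft

Two edge vectors: Shot 101→Shot 102 = (-564, 26, -154.7), Shot 101→Shot 103 = (-63, 187, -154.4).
Normal n = (Shot 101→Shot 102) × (Shot 101→Shot 103) = (24914.5, -77335.5, -103830).
So ∂z/∂easting = −n_x/n_z = 0.239955 and ∂z/∂northing = −n_y/n_z = −0.744828.
Intercept c from Shot 101: 444.9 − 196.76 + 452.86 = 700.99.
At (1143, 628): z_contact = 274.27 − 467.75 + 700.99 = 507.51 ft.
Depth below ground = 820.3 − 507.51 = 312.8 ft.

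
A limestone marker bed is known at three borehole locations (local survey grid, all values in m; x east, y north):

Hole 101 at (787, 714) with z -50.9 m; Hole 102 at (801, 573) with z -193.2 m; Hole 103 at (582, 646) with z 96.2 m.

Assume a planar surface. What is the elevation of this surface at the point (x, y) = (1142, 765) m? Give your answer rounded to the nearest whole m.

Two edge vectors: Hole 101→Hole 102 = (14, -141, -142.3), Hole 101→Hole 103 = (-205, -68, 147.1).
Normal n = (Hole 101→Hole 102) × (Hole 101→Hole 103) = (-30417.5, 27112.1, -29857).
So ∂z/∂x = −n_x/n_z = −1.01877 and ∂z/∂y = −n_y/n_z = 0.90807.
Intercept c from Hole 101: -50.9 + 801.77 − 648.36 = 102.52.
At (1142, 765): z = −1163.4 + 694.7 + 102.52 = -366.3 m.

-366 m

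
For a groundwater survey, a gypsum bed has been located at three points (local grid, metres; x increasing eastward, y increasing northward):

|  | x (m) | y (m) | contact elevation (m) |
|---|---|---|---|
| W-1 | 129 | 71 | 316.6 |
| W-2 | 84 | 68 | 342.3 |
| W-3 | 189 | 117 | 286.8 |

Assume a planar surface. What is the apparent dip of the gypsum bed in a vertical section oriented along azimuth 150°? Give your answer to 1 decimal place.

20.9°

Let the plane be z = a·x + b·y + c.
W-2−W-1: −45a − 3b = 25.7;  W-3−W-1: 60a + 46b = −29.8.
Solving gives a = −0.57820, b = 0.10635.
Unit vector along 150° is (sin 150°, cos 150°) = (0.5000, -0.8660).
Slope in that direction = a·(0.5000) + b·(-0.8660) = −0.38120.
Apparent dip = arctan|0.38120| = 20.9° (true dip is 30.5°, so apparent ≤ true as expected).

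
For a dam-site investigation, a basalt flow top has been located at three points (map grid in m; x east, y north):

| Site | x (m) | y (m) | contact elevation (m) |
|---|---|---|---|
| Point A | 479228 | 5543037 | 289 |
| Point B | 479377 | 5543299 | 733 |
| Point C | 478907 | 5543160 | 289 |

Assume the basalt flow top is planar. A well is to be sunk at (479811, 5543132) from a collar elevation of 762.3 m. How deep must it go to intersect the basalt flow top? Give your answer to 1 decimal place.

Two edge vectors: Point A→Point B = (149, 262, 444), Point A→Point C = (-321, 123, 0).
Normal n = (Point A→Point B) × (Point A→Point C) = (-54612, -142524, 102429).
So ∂z/∂x = −n_x/n_z = 0.533169317 and ∂z/∂y = −n_y/n_z = 1.391441877.
Intercept c from Point A: 289 − 255509.67 − 7712813.81 = −7968034.47.
At (479811, 5543132): z_contact = 255820.50 + 7712945.99 − 7968034.47 = 732.02 m.
Depth below ground = 762.3 − 732.02 = 30.3 m.

30.3 m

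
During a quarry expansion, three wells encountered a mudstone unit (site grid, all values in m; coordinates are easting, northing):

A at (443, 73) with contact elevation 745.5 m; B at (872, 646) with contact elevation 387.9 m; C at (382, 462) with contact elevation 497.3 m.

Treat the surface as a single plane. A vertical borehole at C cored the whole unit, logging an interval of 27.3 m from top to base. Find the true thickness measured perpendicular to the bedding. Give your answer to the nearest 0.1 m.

Two edge vectors: A→B = (429, 573, -357.6), A→C = (-61, 389, -248.2).
Normal n = (A→B) × (A→C) = (-3112.2, 128291.4, 201834).
So ∂z/∂easting = −n_x/n_z = 0.01542 and ∂z/∂northing = −n_y/n_z = −0.63563.
|∇z| = √(a²+b²) = 0.63582, so dip δ = arctan(0.63582) = 32.45°.
True thickness = vertical thickness × cos δ = 27.3 × cos 32.45° = 23.0 m.

23.0 m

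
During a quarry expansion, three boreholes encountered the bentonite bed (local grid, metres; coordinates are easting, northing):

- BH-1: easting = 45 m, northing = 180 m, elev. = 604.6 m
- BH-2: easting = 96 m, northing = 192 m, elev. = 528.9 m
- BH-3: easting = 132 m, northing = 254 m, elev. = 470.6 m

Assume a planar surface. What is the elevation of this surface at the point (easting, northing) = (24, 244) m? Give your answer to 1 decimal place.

629.5 m

Two edge vectors: BH-1→BH-2 = (51, 12, -75.7), BH-1→BH-3 = (87, 74, -134).
Normal n = (BH-1→BH-2) × (BH-1→BH-3) = (3993.8, 248.1, 2730).
So ∂z/∂easting = −n_x/n_z = −1.46293 and ∂z/∂northing = −n_y/n_z = −0.09088.
Intercept c from BH-1: 604.6 + 65.83 + 16.36 = 686.79.
At (24, 244): z = −35.1 − 22.2 + 686.79 = 629.5 m.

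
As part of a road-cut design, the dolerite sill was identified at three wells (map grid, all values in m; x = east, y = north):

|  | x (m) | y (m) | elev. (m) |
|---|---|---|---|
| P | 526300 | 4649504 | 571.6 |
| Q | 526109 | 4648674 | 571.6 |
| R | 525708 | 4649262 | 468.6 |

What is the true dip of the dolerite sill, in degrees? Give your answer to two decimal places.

Two edge vectors: P→Q = (-191, -830, 0), P→R = (-592, -242, -103).
Normal n = (P→Q) × (P→R) = (85490, -19673, -445138).
So ∂z/∂x = −n_x/n_z = 0.19205 and ∂z/∂y = −n_y/n_z = −0.04420.
Gradient magnitude |∇z| = √(a² + b²) = √(0.03688 + 0.00195) = 0.19707.
True dip = arctan(0.19707) = 11.15°, dipping toward WNW (azimuth ≈ 283°).

11.15°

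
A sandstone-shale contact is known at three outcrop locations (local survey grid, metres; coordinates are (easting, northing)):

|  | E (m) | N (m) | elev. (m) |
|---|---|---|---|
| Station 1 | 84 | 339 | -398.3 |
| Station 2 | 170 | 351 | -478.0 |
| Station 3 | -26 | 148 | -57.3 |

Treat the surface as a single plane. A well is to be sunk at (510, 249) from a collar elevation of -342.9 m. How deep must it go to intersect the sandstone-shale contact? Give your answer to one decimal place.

246.8 m

Let the plane be z = a·E + b·N + c.
Station 2−Station 1: 86a + 12b = −79.7;  Station 3−Station 1: −110a − 191b = 341.
Solving gives a = −0.73684, b = −1.36098.
Then c = -398.3 − a·84 − b·339 = 124.97.
At (510, 249): z_contact = −375.79 − 338.88 + 124.97 = -589.71 m.
Depth below ground = -342.9 − (-589.71) = 246.8 m.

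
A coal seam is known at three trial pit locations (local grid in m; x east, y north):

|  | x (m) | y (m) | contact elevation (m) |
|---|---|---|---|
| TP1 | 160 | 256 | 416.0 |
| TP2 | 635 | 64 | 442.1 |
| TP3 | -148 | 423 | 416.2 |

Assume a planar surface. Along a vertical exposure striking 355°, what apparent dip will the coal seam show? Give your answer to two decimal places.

Two edge vectors: TP1→TP2 = (475, -192, 26.1), TP1→TP3 = (-308, 167, 0.2).
Normal n = (TP1→TP2) × (TP1→TP3) = (-4397.1, -8133.8, 20189).
So ∂z/∂x = −n_x/n_z = 0.21780 and ∂z/∂y = −n_y/n_z = 0.40288.
Unit vector along 355° is (sin 355°, cos 355°) = (-0.0872, 0.9962).
Slope in that direction = a·(-0.0872) + b·(0.9962) = 0.38237.
Apparent dip = arctan|0.38237| = 20.93° (true dip is 24.6°, so apparent ≤ true as expected).

20.93°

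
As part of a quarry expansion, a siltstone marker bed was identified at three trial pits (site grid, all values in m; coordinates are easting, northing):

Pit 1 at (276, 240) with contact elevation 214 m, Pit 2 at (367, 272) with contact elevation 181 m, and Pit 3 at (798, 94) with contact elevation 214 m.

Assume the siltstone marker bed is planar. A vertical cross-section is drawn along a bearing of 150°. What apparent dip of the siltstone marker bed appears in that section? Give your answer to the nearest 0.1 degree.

22.6°

Let the plane be z = a·easting + b·northing + c.
Pit 2−Pit 1: 91a + 32b = −33;  Pit 3−Pit 1: 522a − 146b = 0.
Solving gives a = −0.16065, b = −0.57439.
Unit vector along 150° is (sin 150°, cos 150°) = (0.5000, -0.8660).
Slope in that direction = a·(0.5000) + b·(-0.8660) = 0.41711.
Apparent dip = arctan|0.41711| = 22.6° (true dip is 30.8°, so apparent ≤ true as expected).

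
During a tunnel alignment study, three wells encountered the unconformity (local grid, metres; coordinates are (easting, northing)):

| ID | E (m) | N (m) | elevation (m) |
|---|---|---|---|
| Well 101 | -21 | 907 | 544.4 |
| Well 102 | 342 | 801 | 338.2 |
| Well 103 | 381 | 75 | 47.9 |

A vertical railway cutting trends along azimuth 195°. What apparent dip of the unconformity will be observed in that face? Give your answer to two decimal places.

13.70°

Let the plane be z = a·E + b·N + c.
Well 102−Well 101: 363a − 106b = −206.2;  Well 103−Well 101: 402a − 832b = −496.5.
Solving gives a = −0.45847, b = 0.37523.
Unit vector along 195° is (sin 195°, cos 195°) = (-0.2588, -0.9659).
Slope in that direction = a·(-0.2588) + b·(-0.9659) = −0.24379.
Apparent dip = arctan|0.24379| = 13.70° (true dip is 30.6°, so apparent ≤ true as expected).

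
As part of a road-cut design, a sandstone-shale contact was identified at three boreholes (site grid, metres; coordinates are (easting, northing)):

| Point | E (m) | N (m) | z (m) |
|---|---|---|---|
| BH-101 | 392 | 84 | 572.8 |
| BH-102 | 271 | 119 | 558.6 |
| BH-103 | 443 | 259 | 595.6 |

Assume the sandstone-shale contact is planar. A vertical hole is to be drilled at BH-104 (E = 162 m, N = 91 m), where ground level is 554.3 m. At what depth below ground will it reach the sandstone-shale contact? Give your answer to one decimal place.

13.8 m

Let the plane be z = a·E + b·N + c.
BH-102−BH-101: −121a + 35b = −14.2;  BH-103−BH-101: 51a + 175b = 22.8.
Solving gives a = 0.14299, b = 0.08861.
Then c = 572.8 − a·392 − b·84 = 509.31.
At (162, 91): z_contact = 23.16 + 8.06 + 509.31 = 540.53 m.
Depth below ground = 554.3 − 540.53 = 13.8 m.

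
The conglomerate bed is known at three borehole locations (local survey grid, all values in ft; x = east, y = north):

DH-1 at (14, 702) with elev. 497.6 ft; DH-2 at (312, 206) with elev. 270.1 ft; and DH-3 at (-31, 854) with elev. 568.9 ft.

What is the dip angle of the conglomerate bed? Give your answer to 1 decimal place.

25.7°

Two edge vectors: DH-1→DH-2 = (298, -496, -227.5), DH-1→DH-3 = (-45, 152, 71.3).
Normal n = (DH-1→DH-2) × (DH-1→DH-3) = (-784.8, -11009.9, 22976).
So ∂z/∂x = −n_x/n_z = 0.03416 and ∂z/∂y = −n_y/n_z = 0.47919.
Gradient magnitude |∇z| = √(a² + b²) = √(0.00117 + 0.22962) = 0.48041.
True dip = arctan(0.48041) = 25.7°, dipping toward S (azimuth ≈ 184°).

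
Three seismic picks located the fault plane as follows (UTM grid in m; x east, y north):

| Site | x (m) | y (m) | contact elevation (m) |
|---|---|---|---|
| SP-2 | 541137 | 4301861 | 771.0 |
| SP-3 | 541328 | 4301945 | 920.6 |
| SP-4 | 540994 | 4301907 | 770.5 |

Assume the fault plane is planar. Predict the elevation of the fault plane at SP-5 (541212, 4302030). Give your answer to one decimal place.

Two edge vectors: SP-2→SP-3 = (191, 84, 149.6), SP-2→SP-4 = (-143, 46, -0.5).
Normal n = (SP-2→SP-3) × (SP-2→SP-4) = (-6923.6, -21297.3, 20798).
So ∂z/∂x = −n_x/n_z = 0.332897394 and ∂z/∂y = −n_y/n_z = 1.024007116.
Intercept c from SP-2: 771 − 180143.10 − 4405136.28 = −4584508.37.
At (541212, 4302030): z = 180168.1 + 4405309.3 − 4584508.37 = 969.0 m.

969.0 m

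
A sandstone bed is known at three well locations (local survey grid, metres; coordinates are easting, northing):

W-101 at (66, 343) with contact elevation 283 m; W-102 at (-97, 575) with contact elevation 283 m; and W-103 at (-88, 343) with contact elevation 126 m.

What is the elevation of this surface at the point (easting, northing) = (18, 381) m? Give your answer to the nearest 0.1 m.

Two edge vectors: W-101→W-102 = (-163, 232, 0), W-101→W-103 = (-154, 0, -157).
Normal n = (W-101→W-102) × (W-101→W-103) = (-36424, -25591, 35728).
So ∂z/∂easting = −n_x/n_z = 1.01948 and ∂z/∂northing = −n_y/n_z = 0.71627.
Intercept c from W-101: 283 − 67.29 − 245.68 = −29.97.
At (18, 381): z = 18.4 + 272.9 − 29.97 = 261.3 m.

261.3 m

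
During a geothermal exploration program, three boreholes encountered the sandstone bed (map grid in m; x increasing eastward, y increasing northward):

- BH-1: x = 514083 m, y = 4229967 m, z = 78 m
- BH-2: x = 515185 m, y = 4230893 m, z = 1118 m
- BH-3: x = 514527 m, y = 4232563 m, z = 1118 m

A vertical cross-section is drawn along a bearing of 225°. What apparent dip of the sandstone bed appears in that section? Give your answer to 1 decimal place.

Two edge vectors: BH-1→BH-2 = (1102, 926, 1040), BH-1→BH-3 = (444, 2596, 1040).
Normal n = (BH-1→BH-2) × (BH-1→BH-3) = (-1736800, -684320, 2449648).
So ∂z/∂x = −n_x/n_z = 0.70900 and ∂z/∂y = −n_y/n_z = 0.27935.
Unit vector along 225° is (sin 225°, cos 225°) = (-0.7071, -0.7071).
Slope in that direction = a·(-0.7071) + b·(-0.7071) = −0.69887.
Apparent dip = arctan|0.69887| = 34.9° (true dip is 37.3°, so apparent ≤ true as expected).

34.9°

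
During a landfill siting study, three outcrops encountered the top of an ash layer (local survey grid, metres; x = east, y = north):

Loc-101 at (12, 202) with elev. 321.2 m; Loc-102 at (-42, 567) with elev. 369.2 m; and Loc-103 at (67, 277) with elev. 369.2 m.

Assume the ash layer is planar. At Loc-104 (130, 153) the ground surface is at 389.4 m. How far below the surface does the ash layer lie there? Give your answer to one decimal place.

10.7 m

Two edge vectors: Loc-101→Loc-102 = (-54, 365, 48), Loc-101→Loc-103 = (55, 75, 48).
Normal n = (Loc-101→Loc-102) × (Loc-101→Loc-103) = (13920, 5232, -24125).
So ∂z/∂x = −n_x/n_z = 0.57699 and ∂z/∂y = −n_y/n_z = 0.21687.
Intercept c from Loc-101: 321.2 − 6.92 − 43.81 = 270.47.
At (130, 153): z_contact = 75.01 + 33.18 + 270.47 = 378.66 m.
Depth below ground = 389.4 − 378.66 = 10.7 m.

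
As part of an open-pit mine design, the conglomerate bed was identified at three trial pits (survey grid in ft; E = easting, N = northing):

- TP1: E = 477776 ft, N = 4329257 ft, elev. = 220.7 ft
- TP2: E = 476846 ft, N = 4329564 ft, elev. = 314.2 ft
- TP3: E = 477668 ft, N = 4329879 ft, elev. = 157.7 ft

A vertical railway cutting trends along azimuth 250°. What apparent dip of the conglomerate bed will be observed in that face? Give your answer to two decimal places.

Let the plane be z = a·E + b·N + c.
TP2−TP1: −930a + 307b = 93.5;  TP3−TP1: −108a + 622b = −63.
Solving gives a = −0.14212, b = −0.12596.
Unit vector along 250° is (sin 250°, cos 250°) = (-0.9397, -0.3420).
Slope in that direction = a·(-0.9397) + b·(-0.3420) = 0.17663.
Apparent dip = arctan|0.17663| = 10.02° (true dip is 10.8°, so apparent ≤ true as expected).

10.02°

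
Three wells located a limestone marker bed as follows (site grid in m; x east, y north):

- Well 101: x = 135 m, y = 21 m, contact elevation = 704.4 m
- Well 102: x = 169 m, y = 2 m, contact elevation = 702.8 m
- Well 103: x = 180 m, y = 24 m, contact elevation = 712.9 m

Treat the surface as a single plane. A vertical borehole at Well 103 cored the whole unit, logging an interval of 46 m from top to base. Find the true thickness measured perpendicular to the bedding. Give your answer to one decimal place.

Let the plane be z = a·x + b·y + c.
Well 102−Well 101: 34a − 19b = −1.6;  Well 103−Well 101: 45a + 3b = 8.5.
Solving gives a = 0.16374, b = 0.37722.
|∇z| = √(a²+b²) = 0.41123, so dip δ = arctan(0.41123) = 22.35°.
True thickness = vertical thickness × cos δ = 46 × cos 22.35° = 42.5 m.

42.5 m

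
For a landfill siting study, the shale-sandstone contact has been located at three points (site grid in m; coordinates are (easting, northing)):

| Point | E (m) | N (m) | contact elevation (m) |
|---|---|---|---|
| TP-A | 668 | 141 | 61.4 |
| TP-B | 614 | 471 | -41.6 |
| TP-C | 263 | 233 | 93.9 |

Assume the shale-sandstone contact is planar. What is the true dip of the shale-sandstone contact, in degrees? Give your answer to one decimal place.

20.4°

Two edge vectors: TP-A→TP-B = (-54, 330, -103), TP-A→TP-C = (-405, 92, 32.5).
Normal n = (TP-A→TP-B) × (TP-A→TP-C) = (20201, 43470, 128682).
So ∂z/∂E = −n_x/n_z = −0.15698 and ∂z/∂N = −n_y/n_z = −0.33781.
Gradient magnitude |∇z| = √(a² + b²) = √(0.02464 + 0.11412) = 0.37250.
True dip = arctan(0.37250) = 20.4°, dipping toward NNE (azimuth ≈ 025°).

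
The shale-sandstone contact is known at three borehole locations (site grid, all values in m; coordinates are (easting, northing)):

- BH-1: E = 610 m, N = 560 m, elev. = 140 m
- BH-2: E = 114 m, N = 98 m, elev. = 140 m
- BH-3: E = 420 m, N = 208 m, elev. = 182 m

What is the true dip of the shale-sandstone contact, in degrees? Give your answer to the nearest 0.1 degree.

Let the plane be z = a·E + b·N + c.
BH-2−BH-1: −496a − 462b = 0;  BH-3−BH-1: −190a − 352b = 42.
Solving gives a = 0.22352, b = −0.23997.
Gradient magnitude |∇z| = √(a² + b²) = √(0.04996 + 0.05758) = 0.32794.
True dip = arctan(0.32794) = 18.2°, dipping toward NW (azimuth ≈ 317°).

18.2°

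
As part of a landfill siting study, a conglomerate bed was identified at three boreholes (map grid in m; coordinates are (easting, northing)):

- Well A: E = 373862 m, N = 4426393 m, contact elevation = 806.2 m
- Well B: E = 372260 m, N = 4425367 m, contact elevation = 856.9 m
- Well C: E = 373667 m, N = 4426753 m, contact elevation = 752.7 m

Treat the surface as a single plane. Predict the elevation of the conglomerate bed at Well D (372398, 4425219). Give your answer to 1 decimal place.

Two edge vectors: Well A→Well B = (-1602, -1026, 50.7), Well A→Well C = (-195, 360, -53.5).
Normal n = (Well A→Well B) × (Well A→Well C) = (36639, -95593.5, -776790).
So ∂z/∂E = −n_x/n_z = 0.047167188 and ∂z/∂N = −n_y/n_z = −0.123062218.
Intercept c from Well A: 806.2 − 17634.02 + 544721.74 = 527893.92.
At (372398, 4425219): z = 17565.0 − 544577.3 + 527893.92 = 881.6 m.

881.6 m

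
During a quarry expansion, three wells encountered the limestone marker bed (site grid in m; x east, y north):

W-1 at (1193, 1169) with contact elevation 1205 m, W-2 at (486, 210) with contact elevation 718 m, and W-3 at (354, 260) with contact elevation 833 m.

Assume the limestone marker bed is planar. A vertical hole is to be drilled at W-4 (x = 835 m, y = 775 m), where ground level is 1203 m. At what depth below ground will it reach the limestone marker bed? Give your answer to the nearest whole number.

162 m

Two edge vectors: W-1→W-2 = (-707, -959, -487), W-1→W-3 = (-839, -909, -372).
Normal n = (W-1→W-2) × (W-1→W-3) = (-85935, 145589, -161938).
So ∂z/∂x = −n_x/n_z = −0.53067 and ∂z/∂y = −n_y/n_z = 0.89904.
Intercept c from W-1: 1205 + 633.08 − 1050.98 = 787.10.
At (835, 775): z_contact = −443.1 + 696.8 + 787.10 = 1040.8 m.
Depth below ground = 1203 − 1040.8 = 162 m.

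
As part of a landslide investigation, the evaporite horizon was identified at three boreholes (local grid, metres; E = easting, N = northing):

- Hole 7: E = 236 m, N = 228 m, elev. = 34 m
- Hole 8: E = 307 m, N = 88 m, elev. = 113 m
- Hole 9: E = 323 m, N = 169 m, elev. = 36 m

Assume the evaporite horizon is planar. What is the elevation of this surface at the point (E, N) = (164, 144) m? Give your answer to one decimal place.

Two edge vectors: Hole 7→Hole 8 = (71, -140, 79), Hole 7→Hole 9 = (87, -59, 2).
Normal n = (Hole 7→Hole 8) × (Hole 7→Hole 9) = (4381, 6731, 7991).
So ∂z/∂E = −n_x/n_z = −0.54824 and ∂z/∂N = −n_y/n_z = −0.84232.
Intercept c from Hole 7: 34 + 129.39 + 192.05 = 355.43.
At (164, 144): z = −89.9 − 121.3 + 355.43 = 144.2 m.

144.2 m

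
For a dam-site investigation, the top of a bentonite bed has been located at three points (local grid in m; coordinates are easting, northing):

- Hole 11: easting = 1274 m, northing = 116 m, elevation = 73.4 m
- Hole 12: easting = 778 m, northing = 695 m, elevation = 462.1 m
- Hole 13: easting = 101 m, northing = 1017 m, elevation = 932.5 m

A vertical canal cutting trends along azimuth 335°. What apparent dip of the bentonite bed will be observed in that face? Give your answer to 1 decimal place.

21.0°

Let the plane be z = a·easting + b·northing + c.
Hole 12−Hole 11: −496a + 579b = 388.7;  Hole 13−Hole 11: −1173a + 901b = 859.1.
Solving gives a = −0.63374, b = 0.12843.
Unit vector along 335° is (sin 335°, cos 335°) = (-0.4226, 0.9063).
Slope in that direction = a·(-0.4226) + b·(0.9063) = 0.38423.
Apparent dip = arctan|0.38423| = 21.0° (true dip is 32.9°, so apparent ≤ true as expected).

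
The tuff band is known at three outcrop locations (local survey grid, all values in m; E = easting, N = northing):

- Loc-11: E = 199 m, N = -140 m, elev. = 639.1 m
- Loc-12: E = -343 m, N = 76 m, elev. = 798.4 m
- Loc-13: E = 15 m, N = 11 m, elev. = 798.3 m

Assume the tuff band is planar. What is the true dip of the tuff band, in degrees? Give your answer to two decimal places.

53.98°

Two edge vectors: Loc-11→Loc-12 = (-542, 216, 159.3), Loc-11→Loc-13 = (-184, 151, 159.2).
Normal n = (Loc-11→Loc-12) × (Loc-11→Loc-13) = (10332.9, 56975.2, -42098).
So ∂z/∂E = −n_x/n_z = 0.24545 and ∂z/∂N = −n_y/n_z = 1.35339.
Gradient magnitude |∇z| = √(a² + b²) = √(0.06025 + 1.83168) = 1.37547.
True dip = arctan(1.37547) = 53.98°, dipping toward S (azimuth ≈ 190°).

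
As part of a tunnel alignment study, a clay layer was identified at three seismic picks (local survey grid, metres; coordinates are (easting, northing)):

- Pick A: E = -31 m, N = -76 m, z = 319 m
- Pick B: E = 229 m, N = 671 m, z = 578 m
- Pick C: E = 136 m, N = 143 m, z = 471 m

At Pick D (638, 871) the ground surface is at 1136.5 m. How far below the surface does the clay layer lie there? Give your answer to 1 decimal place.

Let the plane be z = a·E + b·N + c.
Pick B−Pick A: 260a + 747b = 259;  Pick C−Pick A: 167a + 219b = 152.
Solving gives a = 0.83799, b = 0.05505.
Then c = 319 − a·-31 − b·-76 = 349.16.
At (638, 871): z_contact = 534.64 + 47.95 + 349.16 = 931.75 m.
Depth below ground = 1136.5 − 931.75 = 204.8 m.

204.8 m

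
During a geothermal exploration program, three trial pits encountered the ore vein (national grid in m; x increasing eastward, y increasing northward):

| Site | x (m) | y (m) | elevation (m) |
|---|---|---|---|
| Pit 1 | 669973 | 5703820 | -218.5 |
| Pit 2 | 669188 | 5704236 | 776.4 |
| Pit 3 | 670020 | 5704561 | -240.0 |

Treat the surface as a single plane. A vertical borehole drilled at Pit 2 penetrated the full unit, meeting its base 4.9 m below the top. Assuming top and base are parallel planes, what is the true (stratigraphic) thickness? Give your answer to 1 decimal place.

3.1 m

Two edge vectors: Pit 1→Pit 2 = (-785, 416, 994.9), Pit 1→Pit 3 = (47, 741, -21.5).
Normal n = (Pit 1→Pit 2) × (Pit 1→Pit 3) = (-746164.9, 29882.8, -601237).
So ∂z/∂x = −n_x/n_z = −1.24105 and ∂z/∂y = −n_y/n_z = 0.04970.
|∇z| = √(a²+b²) = 1.24204, so dip δ = arctan(1.24204) = 51.16°.
True thickness = vertical thickness × cos δ = 4.9 × cos 51.16° = 3.1 m.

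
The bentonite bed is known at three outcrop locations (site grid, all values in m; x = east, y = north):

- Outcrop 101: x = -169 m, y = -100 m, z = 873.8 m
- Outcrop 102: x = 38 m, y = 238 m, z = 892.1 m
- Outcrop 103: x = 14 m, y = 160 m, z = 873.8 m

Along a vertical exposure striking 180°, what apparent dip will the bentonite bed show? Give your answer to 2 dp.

22.63°

Let the plane be z = a·x + b·y + c.
Outcrop 102−Outcrop 101: 207a + 338b = 18.3;  Outcrop 103−Outcrop 101: 183a + 260b = 0.
Solving gives a = −0.59223, b = 0.41684.
Unit vector along 180° is (sin 180°, cos 180°) = (0.0000, -1.0000).
Slope in that direction = a·(0.0000) + b·(-1.0000) = −0.41684.
Apparent dip = arctan|0.41684| = 22.63° (true dip is 35.9°, so apparent ≤ true as expected).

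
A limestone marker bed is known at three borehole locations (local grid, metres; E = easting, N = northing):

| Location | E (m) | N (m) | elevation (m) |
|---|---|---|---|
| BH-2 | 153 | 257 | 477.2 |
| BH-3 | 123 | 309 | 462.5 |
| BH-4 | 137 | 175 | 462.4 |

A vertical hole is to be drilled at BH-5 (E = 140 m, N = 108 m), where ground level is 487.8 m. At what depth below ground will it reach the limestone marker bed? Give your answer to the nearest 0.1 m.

Two edge vectors: BH-2→BH-3 = (-30, 52, -14.7), BH-2→BH-4 = (-16, -82, -14.8).
Normal n = (BH-2→BH-3) × (BH-2→BH-4) = (-1975, -208.8, 3292).
So ∂z/∂E = −n_x/n_z = 0.59994 and ∂z/∂N = −n_y/n_z = 0.06343.
Intercept c from BH-2: 477.2 − 91.79 − 16.30 = 369.11.
At (140, 108): z_contact = 83.99 + 6.85 + 369.11 = 459.95 m.
Depth below ground = 487.8 − 459.95 = 27.8 m.

27.8 m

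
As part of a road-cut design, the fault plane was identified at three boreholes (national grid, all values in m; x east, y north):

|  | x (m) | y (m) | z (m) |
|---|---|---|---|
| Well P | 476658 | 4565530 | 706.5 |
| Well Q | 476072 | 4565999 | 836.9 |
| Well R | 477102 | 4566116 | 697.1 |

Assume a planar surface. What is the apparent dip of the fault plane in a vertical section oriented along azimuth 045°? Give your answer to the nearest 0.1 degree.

Two edge vectors: Well P→Well Q = (-586, 469, 130.4), Well P→Well R = (444, 586, -9.4).
Normal n = (Well P→Well Q) × (Well P→Well R) = (-80823, 52389.2, -551632).
So ∂z/∂x = −n_x/n_z = −0.14652 and ∂z/∂y = −n_y/n_z = 0.09497.
Unit vector along 045° is (sin 45°, cos 45°) = (0.7071, 0.7071).
Slope in that direction = a·(0.7071) + b·(0.7071) = −0.03645.
Apparent dip = arctan|0.03645| = 2.1° (true dip is 9.9°, so apparent ≤ true as expected).

2.1°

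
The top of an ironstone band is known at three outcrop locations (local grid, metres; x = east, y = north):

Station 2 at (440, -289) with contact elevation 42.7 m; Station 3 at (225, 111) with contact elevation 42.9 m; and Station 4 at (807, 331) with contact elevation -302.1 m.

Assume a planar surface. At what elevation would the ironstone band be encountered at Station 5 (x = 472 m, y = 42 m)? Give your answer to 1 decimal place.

Let the plane be z = a·x + b·y + c.
Station 3−Station 2: −215a + 400b = 0.2;  Station 4−Station 2: 367a + 620b = −344.8.
Solving gives a = −0.49284, b = −0.26440.
Then c = 42.7 − a·440 − b·-289 = 183.14.
At (472, 42): z = −232.6 − 11.1 + 183.14 = -60.6 m.

-60.6 m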